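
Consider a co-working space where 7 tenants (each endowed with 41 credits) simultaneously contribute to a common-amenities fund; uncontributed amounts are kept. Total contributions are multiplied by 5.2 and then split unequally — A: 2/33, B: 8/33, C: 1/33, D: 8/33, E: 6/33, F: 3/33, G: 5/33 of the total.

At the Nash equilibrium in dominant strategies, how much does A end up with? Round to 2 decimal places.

A player with share s gets back 5.2·s per unit contributed, so full contribution is dominant for anyone with s > 1/5.2 = 0.1923 and zero contribution is dominant for anyone below.
B and D clear that bar, contributing 41 each; the remaining 5 contribute 0. Total contributed: 82.
A keeps 41 and receives 5.2 × 82 × 2/33 = 25.84 from the common-amenities fund, for a payoff of 66.84.

66.84 credits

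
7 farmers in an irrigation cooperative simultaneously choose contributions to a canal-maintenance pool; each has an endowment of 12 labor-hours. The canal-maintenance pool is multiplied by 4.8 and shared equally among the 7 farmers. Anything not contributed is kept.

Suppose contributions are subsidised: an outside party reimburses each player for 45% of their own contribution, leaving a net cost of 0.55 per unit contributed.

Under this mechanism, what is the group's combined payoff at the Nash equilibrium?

The effective private return per unit is now (4.8/7) / 0.55 = 1.2468 > 1, so every player's dominant strategy flips to full contribution.
So the Nash equilibrium is full contribution by all 7; the group earns 7 × (12 × 0.45 + 4.8 × 12) = 441.00.

441.00 labor-hours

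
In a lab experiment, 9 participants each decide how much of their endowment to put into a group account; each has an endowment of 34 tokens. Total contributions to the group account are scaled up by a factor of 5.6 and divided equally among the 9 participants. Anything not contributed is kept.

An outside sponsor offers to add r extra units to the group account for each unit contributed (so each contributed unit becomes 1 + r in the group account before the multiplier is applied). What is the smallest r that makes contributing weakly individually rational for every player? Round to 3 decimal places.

With matching at rate r, one contributed unit becomes (1 + r) in the group account and returns 5.6 × (1 + r) / 9 to the contributor.
Setting this equal to 1: 1 + r = 9/5.6 = 1.6071.
So the minimum matching rate is r = 1.6071 − 1 = 0.607.

0.607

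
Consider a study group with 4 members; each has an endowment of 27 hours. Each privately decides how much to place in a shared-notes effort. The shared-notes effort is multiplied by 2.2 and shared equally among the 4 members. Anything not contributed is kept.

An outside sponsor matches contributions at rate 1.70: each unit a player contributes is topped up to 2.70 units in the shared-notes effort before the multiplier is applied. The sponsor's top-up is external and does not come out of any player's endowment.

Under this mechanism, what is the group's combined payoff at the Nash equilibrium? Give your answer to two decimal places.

The effective private return per unit is now 2.2 × 2.70 / 4 = 1.4850 > 1, so every player's dominant strategy flips to full contribution.
So the Nash equilibrium is full contribution by all 4; the group earns 2.2 × 2.70 × 108 = 641.52.

641.52 hours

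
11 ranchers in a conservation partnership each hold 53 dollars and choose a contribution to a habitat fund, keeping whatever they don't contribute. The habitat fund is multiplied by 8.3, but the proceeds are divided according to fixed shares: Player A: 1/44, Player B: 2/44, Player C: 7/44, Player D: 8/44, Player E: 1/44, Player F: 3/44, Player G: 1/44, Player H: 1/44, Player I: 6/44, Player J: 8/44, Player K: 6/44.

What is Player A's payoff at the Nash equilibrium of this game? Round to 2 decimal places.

Player j's private return per contributed unit is 8.3 × (j's share). Contributing is weakly dominant for j when that share is at least 1/8.3 = 0.1205, and contributing 0 is dominant otherwise.
Player C, Player D, Player I, Player J and Player K are above the threshold, contributing 53 each; the remaining 6 contribute 0. Total contributed: 265.
Player A keeps 53 and receives 8.3 × 265 × 1/44 = 49.99 from the habitat fund, for a payoff of 102.99.

102.99 dollars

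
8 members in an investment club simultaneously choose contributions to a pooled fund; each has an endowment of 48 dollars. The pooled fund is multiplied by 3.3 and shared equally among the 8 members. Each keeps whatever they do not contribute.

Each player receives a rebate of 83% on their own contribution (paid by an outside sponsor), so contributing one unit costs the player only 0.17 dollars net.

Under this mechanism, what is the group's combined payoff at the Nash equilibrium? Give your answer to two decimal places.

1585.92 dollars

Under the mechanism each unit contributed yields (3.3/8) / 0.17 = 2.4265 back to its contributor per unit of net cost, which exceeds 1, making full contribution the dominant choice for everyone.
So the Nash equilibrium is full contribution by all 8; the group earns 8 × (48 × 0.83 + 3.3 × 48) = 1585.92.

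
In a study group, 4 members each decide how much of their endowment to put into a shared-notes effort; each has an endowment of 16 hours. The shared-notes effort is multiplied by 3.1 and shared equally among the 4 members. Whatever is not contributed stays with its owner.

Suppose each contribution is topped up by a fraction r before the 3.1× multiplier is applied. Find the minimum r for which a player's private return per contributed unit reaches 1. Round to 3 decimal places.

0.290

With matching at rate r, one contributed unit becomes (1 + r) in the shared-notes effort and returns 3.1 × (1 + r) / 4 to the contributor.
Setting this equal to 1: 1 + r = 4/3.1 = 1.2903.
So the minimum matching rate is r = 1.2903 − 1 = 0.290.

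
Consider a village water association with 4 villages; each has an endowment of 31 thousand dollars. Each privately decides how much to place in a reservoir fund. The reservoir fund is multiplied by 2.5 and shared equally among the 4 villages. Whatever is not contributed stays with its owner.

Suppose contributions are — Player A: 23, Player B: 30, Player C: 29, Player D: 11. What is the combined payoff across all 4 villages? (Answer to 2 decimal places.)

263.50 thousand dollars

Total contributed: 23 + 30 + 29 + 11 = 93; total kept: 4 × 31 − 93 = 31.
The reservoir fund pays out 2.5 × 93 = 232.50 in aggregate.
Group total = 31 + 232.50 = 263.50.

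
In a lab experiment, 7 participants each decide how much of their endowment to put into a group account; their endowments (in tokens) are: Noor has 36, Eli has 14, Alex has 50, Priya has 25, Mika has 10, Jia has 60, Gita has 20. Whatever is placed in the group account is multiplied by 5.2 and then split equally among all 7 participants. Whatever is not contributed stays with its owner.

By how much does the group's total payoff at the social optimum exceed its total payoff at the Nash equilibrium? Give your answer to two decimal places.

903.00 tokens

The private return per contributed unit is 5.2/7 = 0.7429 < 1 for every player regardless of endowment, so the Nash equilibrium is zero contribution and the group total is Σ E_j = 36 + 14 + 50 + 25 + 10 + 60 + 20 = 215.
Each contributed unit returns 5.200 to the group, so the social optimum is full contribution by everyone: group total = 5.200 × 215 = 1118.00.
Efficiency loss = (5.200 − 1) × 215 = 903.00.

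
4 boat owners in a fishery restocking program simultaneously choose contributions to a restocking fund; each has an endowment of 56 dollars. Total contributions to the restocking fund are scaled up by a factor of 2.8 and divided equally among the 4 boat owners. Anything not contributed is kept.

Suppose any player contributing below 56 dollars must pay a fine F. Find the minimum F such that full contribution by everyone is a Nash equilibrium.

16.80 dollars

Given the others contribute fully, the best deviation is to contribute 0 (any partial contribution still incurs the fine and gives up units whose private return 0.7000 is below 1).
Deviating from 56 to 0 saves 56 dollars but forfeits the deviator's share of the drop in the restocking fund: 2.8/4 × 56 = 39.20.
So the deviation gain is 56 − 39.20 = 16.80, and the fine must be at least 16.80 dollars to wipe it out.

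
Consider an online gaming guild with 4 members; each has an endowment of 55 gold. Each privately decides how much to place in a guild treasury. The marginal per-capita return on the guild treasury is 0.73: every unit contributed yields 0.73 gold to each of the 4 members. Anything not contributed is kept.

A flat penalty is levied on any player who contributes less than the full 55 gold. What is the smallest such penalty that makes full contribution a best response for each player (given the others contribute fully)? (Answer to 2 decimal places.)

Given the others contribute fully, the best deviation is to contribute 0 (any partial contribution still incurs the fine and gives up units whose private return 0.73 is below 1).
Deviating from 55 to 0 saves 55 gold but forfeits the deviator's share of the drop in the guild treasury: 0.73 × 55 = 40.15.
So the deviation gain is 55 − 40.15 = 14.85, and the fine must be at least 14.85 gold to wipe it out.

14.85 gold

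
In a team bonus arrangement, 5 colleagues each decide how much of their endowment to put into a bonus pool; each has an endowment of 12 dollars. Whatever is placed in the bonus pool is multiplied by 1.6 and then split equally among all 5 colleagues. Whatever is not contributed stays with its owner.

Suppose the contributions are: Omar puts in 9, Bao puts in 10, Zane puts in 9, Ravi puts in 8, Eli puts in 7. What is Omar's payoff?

16.76 dollars

Total contributed: 9 + 10 + 9 + 8 + 7 = 43.
Each receives 1.6 × 43 / 5 = 13.76 from the bonus pool.
Omar keeps 12 − 9 = 3, so Omar's payoff is 3 + 13.76 = 16.76.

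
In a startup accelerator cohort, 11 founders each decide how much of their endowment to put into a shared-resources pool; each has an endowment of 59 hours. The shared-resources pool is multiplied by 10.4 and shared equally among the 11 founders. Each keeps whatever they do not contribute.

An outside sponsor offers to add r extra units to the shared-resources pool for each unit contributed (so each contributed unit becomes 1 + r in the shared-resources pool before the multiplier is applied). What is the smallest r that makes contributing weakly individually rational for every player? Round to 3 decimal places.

With matching at rate r, one contributed unit becomes (1 + r) in the shared-resources pool and returns 10.4 × (1 + r) / 11 to the contributor.
Setting this equal to 1: 1 + r = 11/10.4 = 1.0577.
So the minimum matching rate is r = 1.0577 − 1 = 0.058.

0.058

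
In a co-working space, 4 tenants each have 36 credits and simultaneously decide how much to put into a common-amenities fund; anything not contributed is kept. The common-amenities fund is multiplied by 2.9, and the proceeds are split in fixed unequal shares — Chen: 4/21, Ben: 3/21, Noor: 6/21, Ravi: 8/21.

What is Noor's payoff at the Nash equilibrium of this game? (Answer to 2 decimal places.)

65.83 credits

Each unit j contributes comes back to j as 2.9 × (j's share), so j prefers to contribute only if that share exceeds 1/2.9 = 0.3448; otherwise keeping the unit dominates.
Only Ravi (8/21) clears that bar, contributing 36; the remaining 3 contribute 0. Total contributed: 36.
Noor keeps 36 and receives 2.9 × 36 × 6/21 = 29.83 from the common-amenities fund, for a payoff of 65.83.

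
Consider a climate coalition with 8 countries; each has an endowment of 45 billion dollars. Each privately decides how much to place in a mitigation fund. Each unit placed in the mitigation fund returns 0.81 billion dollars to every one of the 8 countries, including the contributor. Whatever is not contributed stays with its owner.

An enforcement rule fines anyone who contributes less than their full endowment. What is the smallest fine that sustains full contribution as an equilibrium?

Given the others contribute fully, the best deviation is to contribute 0 (any partial contribution still incurs the fine and gives up units whose private return 0.81 is below 1).
Deviating from 45 to 0 saves 45 billion dollars but forfeits the deviator's share of the drop in the mitigation fund: 0.81 × 45 = 36.45.
So the deviation gain is 45 − 36.45 = 8.55, and the fine must be at least 8.55 billion dollars to wipe it out.

8.55 billion dollars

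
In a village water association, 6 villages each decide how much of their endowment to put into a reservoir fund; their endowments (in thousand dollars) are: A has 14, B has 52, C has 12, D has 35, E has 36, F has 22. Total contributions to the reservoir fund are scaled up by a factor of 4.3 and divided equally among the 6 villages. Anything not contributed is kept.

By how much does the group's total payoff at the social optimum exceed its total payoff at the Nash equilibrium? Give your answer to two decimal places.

564.30 thousand dollars

The private return per contributed unit is 4.3/6 = 0.7167 < 1 for every player regardless of endowment, so the Nash equilibrium is zero contribution and the group total is Σ E_j = 14 + 52 + 12 + 35 + 36 + 22 = 171.
Each contributed unit returns 4.300 to the group, so the social optimum is full contribution by everyone: group total = 4.300 × 171 = 735.30.
Efficiency loss = (4.300 − 1) × 171 = 564.30.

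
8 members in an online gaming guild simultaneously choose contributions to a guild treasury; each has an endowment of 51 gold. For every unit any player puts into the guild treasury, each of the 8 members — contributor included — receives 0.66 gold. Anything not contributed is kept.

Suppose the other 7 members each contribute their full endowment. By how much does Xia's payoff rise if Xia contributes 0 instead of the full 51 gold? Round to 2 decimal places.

Switching from a contribution of 51 to 0 lets Xia keep an extra 51 gold, but lowers the guild treasury by 51, which costs Xia their own share of that drop: 0.66 × 51 = 33.66.
Net gain = 51 − 33.66 = 17.34. The private return per contributed unit (0.66) is below 1, so free-riding is indeed the best response regardless of what the others do.

17.34 gold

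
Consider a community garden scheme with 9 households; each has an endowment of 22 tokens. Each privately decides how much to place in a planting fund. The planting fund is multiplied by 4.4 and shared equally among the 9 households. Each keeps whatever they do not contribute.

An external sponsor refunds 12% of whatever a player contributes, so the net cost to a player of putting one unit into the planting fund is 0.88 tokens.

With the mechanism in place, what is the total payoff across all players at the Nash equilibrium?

The effective private return is (4.4/9) / 0.88 = 0.5556, which is still under 1, so the mechanism doesn't change anyone's dominant strategy: zero contribution.
At the Nash equilibrium no one contributes; group total payoff = 9 × 22 = 198.

198.00 tokens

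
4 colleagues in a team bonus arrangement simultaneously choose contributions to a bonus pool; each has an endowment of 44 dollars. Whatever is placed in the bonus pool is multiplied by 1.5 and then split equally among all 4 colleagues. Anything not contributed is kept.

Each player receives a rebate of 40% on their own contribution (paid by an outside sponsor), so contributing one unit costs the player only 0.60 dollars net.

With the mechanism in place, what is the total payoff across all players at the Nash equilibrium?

With the mechanism, a contributed unit returns (1.5/4) / 0.60 = 0.6250 per unit of net cost — still below 1 — so contributing 0 remains dominant for every player.
Everyone keeps their endowment and the group total is 4 × 44 = 176.

176.00 dollars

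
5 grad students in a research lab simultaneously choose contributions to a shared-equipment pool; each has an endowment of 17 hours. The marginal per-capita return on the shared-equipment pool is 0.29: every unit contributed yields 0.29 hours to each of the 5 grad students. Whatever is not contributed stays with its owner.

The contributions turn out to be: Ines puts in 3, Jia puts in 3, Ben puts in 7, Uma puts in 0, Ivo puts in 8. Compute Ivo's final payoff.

15.09 hours

Total contributed: 3 + 3 + 7 + 0 + 8 = 21.
Each receives 0.29 × 21 = 6.09 from the shared-equipment pool.
Ivo keeps 17 − 8 = 9, so Ivo's payoff is 9 + 6.09 = 15.09.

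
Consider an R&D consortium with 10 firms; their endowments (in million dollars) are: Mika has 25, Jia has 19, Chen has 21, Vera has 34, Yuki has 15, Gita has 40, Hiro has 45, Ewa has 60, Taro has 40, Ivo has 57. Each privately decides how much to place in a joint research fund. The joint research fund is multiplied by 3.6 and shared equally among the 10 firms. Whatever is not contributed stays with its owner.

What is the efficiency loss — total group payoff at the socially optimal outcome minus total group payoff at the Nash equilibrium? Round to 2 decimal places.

925.60 million dollars

The private return per contributed unit is 3.6/10 = 0.3600 < 1 for every player regardless of endowment, so the Nash equilibrium is zero contribution and the group total is Σ E_j = 25 + 19 + 21 + 34 + 15 + 40 + 45 + 60 + 40 + 57 = 356.
Each contributed unit returns 3.600 to the group, so the social optimum is full contribution by everyone: group total = 3.600 × 356 = 1281.60.
Efficiency loss = (3.600 − 1) × 356 = 925.60.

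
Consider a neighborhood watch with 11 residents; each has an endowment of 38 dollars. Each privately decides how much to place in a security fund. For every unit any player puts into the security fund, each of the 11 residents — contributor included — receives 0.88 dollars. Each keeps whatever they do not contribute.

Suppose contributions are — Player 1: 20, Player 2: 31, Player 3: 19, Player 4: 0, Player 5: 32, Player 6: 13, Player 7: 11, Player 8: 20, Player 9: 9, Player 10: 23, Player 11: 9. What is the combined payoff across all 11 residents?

Total contributed: 20 + 31 + 19 + 0 + 32 + 13 + 11 + 20 + 9 + 23 + 9 = 187; total kept: 11 × 38 − 187 = 231.
The security fund pays out 0.88 × 11 × 187 = 1810.16 in aggregate.
Group total = 231 + 1810.16 = 2041.16.

2041.16 dollars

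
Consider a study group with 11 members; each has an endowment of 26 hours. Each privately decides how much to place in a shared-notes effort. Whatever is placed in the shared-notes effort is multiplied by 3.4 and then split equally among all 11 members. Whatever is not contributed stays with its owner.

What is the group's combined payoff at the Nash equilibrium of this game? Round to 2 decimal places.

286.00 hours

Each contributed unit returns 3.4/11 = 0.3091 to its contributor — below 1 — so contributing 0 is dominant for every player. At the Nash equilibrium everyone keeps their 26, and the group total is 11 × 26 = 286.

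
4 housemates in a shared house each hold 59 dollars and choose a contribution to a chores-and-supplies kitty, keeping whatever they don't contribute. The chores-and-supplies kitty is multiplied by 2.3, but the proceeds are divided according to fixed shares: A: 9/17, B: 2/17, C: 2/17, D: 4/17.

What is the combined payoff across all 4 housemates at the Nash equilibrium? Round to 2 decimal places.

312.70 dollars

A player with share s gets back 2.3·s per unit contributed, so full contribution is dominant for anyone with s > 1/2.3 = 0.4348 and zero contribution is dominant for anyone below.
Only A (9/17) clears that bar, contributing 59; the remaining 3 contribute 0. Total contributed: 59.
The chores-and-supplies kitty pays out 2.3 × 59 = 135.70 in total (split across the unequal shares, but the aggregate is all that matters for the group sum).
The 3 free-riders keep 59 each, adding 177. Group total = 177 + 135.70 = 312.70.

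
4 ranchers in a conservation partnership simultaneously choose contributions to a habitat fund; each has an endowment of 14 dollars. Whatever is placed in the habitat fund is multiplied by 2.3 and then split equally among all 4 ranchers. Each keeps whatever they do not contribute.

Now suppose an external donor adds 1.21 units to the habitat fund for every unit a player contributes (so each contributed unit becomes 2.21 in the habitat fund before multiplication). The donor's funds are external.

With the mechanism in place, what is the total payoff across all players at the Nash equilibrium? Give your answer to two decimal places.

With the mechanism, a contributed unit returns 2.3 × 2.21 / 4 = 1.2708 per unit of net cost to the contributor — now above 1 — so contributing fully is weakly dominant for every player.
At the Nash equilibrium everyone contributes 14. Group total payoff = 2.3 × 2.21 × 56 = 284.65.

284.65 dollars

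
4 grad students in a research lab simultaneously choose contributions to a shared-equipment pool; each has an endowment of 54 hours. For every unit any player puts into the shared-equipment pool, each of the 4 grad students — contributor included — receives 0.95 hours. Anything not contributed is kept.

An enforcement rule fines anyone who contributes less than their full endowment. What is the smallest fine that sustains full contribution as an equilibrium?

Given the others contribute fully, the best deviation is to contribute 0 (any partial contribution still incurs the fine and gives up units whose private return 0.95 is below 1).
Deviating from 54 to 0 saves 54 hours but forfeits the deviator's share of the drop in the shared-equipment pool: 0.95 × 54 = 51.30.
So the deviation gain is 54 − 51.30 = 2.70, and the fine must be at least 2.70 hours to wipe it out.

2.70 hours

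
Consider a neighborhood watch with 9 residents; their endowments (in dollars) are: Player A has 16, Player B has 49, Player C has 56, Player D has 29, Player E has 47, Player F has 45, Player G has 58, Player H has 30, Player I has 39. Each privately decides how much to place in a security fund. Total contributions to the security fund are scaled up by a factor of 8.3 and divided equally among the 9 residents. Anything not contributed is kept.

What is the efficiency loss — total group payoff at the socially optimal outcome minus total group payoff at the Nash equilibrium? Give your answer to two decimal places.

2693.70 dollars

The private return per contributed unit is 8.3/9 = 0.9222 < 1 for every player regardless of endowment, so the Nash equilibrium is zero contribution and the group total is Σ E_j = 16 + 49 + 56 + 29 + 47 + 45 + 58 + 30 + 39 = 369.
Each contributed unit returns 8.300 to the group, so the social optimum is full contribution by everyone: group total = 8.300 × 369 = 3062.70.
Efficiency loss = (8.300 − 1) × 369 = 2693.70.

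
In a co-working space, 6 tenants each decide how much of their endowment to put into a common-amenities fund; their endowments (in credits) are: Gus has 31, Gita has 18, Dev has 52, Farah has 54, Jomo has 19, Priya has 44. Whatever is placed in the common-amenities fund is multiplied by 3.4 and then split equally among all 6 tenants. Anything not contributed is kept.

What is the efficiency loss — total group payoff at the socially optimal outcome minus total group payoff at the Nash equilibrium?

523.20 credits

The private return per contributed unit is 3.4/6 = 0.5667 < 1 for every player regardless of endowment, so the Nash equilibrium is zero contribution and the group total is Σ E_j = 31 + 18 + 52 + 54 + 19 + 44 = 218.
Each contributed unit returns 3.400 to the group, so the social optimum is full contribution by everyone: group total = 3.400 × 218 = 741.20.
Efficiency loss = (3.400 − 1) × 218 = 523.20.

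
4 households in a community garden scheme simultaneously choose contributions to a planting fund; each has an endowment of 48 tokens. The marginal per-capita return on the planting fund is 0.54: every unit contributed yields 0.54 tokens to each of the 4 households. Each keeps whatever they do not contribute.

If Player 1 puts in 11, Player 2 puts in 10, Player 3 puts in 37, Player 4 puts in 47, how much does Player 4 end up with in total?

Total contributed: 11 + 10 + 37 + 47 = 105.
Each receives 0.54 × 105 = 56.70 from the planting fund.
Player 4 keeps 48 − 47 = 1, so Player 4's payoff is 1 + 56.70 = 57.70.

57.70 tokens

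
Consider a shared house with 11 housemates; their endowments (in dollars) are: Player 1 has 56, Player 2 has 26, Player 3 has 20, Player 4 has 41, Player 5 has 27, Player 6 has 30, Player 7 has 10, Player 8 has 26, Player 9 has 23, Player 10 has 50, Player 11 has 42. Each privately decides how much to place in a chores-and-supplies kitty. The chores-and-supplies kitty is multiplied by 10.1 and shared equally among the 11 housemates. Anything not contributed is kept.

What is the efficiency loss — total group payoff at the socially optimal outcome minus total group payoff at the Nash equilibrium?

The private return per contributed unit is 10.1/11 = 0.9182 < 1 for every player regardless of endowment, so the Nash equilibrium is zero contribution and the group total is Σ E_j = 56 + 26 + 20 + 41 + 27 + 30 + 10 + 26 + 23 + 50 + 42 = 351.
Each contributed unit returns 10.100 to the group, so the social optimum is full contribution by everyone: group total = 10.100 × 351 = 3545.10.
Efficiency loss = (10.100 − 1) × 351 = 3194.10.

3194.10 dollars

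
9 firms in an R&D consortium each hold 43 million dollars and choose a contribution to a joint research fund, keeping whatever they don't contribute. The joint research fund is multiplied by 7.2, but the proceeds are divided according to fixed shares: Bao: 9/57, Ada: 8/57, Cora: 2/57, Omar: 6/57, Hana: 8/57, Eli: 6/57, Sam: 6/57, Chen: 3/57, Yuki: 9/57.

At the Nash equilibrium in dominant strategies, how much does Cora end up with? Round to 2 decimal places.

For player j, contributing a unit is worthwhile iff 7.2 × (j's share) ≥ 1, i.e. iff j's share is at least 0.1389.
Bao, Ada, Hana and Yuki are above the threshold, contributing 43 each; the remaining 5 contribute 0. Total contributed: 172.
Cora keeps 43 and receives 7.2 × 172 × 2/57 = 43.45 from the joint research fund, for a payoff of 86.45.

86.45 million dollars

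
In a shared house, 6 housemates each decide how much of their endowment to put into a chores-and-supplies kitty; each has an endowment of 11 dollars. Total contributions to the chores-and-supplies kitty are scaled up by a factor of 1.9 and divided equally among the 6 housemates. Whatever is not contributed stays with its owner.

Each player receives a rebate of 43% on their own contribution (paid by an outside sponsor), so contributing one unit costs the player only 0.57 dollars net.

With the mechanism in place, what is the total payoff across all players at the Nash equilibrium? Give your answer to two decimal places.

66.00 dollars

With the mechanism, a contributed unit returns (1.9/6) / 0.57 = 0.5556 per unit of net cost — still below 1 — so contributing 0 remains dominant for every player.
Everyone keeps their endowment and the group total is 6 × 11 = 66.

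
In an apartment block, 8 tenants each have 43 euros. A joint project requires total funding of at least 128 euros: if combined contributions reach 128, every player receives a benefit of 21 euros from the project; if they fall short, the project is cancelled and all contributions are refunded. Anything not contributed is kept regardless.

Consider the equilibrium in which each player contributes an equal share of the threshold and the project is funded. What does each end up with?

48 euros

Equal share of the threshold: 128/8 = 16.
At this profile no one gains by cutting their contribution: any cut drops the total below 128, the project is cancelled, contributions are refunded, and the deviator ends with 43, which is less than 43 − 16 + 21 = 48. Contributing more than 16 just wastes the excess. So contributing exactly 16 is a best response.
Each player's payoff: 43 − 16 + 21 = 48.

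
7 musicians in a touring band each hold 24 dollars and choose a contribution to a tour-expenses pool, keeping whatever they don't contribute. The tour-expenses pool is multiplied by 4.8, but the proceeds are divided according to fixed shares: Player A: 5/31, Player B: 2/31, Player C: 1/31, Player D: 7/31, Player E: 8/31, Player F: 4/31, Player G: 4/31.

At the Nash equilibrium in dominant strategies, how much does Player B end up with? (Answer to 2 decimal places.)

Player j's private return per contributed unit is 4.8 × (j's share). Contributing is weakly dominant for j when that share is at least 1/4.8 = 0.2083, and contributing 0 is dominant otherwise.
Player D and Player E are above the threshold, contributing 24 each; the remaining 5 contribute 0. Total contributed: 48.
Player B keeps 24 and receives 4.8 × 48 × 2/31 = 14.86 from the tour-expenses pool, for a payoff of 38.86.

38.86 dollars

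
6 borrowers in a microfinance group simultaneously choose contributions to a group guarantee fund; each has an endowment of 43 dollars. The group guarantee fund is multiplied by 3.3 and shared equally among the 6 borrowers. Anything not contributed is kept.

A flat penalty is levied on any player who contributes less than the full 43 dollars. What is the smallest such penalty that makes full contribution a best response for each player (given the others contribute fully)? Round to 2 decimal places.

19.35 dollars

Given the others contribute fully, the best deviation is to contribute 0 (any partial contribution still incurs the fine and gives up units whose private return 0.5500 is below 1).
Deviating from 43 to 0 saves 43 dollars but forfeits the deviator's share of the drop in the group guarantee fund: 3.3/6 × 43 = 23.65.
So the deviation gain is 43 − 23.65 = 19.35, and the fine must be at least 19.35 dollars to wipe it out.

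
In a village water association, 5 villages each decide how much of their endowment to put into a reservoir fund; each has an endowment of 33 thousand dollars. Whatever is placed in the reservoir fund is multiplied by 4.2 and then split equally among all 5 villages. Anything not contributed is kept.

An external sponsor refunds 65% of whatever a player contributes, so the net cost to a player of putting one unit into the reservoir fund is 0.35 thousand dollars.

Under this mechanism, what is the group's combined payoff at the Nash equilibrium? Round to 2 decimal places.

800.25 thousand dollars

Under the mechanism each unit contributed yields (4.2/5) / 0.35 = 2.4000 back to its contributor per unit of net cost, which exceeds 1, making full contribution the dominant choice for everyone.
So the Nash equilibrium is full contribution by all 5; the group earns 5 × (33 × 0.65 + 4.2 × 33) = 800.25.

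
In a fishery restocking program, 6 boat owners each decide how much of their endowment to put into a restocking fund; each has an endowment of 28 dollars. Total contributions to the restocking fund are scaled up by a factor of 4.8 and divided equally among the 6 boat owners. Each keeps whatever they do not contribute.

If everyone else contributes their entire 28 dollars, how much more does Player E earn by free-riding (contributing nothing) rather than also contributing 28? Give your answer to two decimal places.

Switching from a contribution of 28 to 0 lets Player E keep an extra 28 dollars, but lowers the restocking fund by 28, which costs Player E their own share of that drop: 4.8/6 × 28 = 22.40.
Net gain = 28 − 22.40 = 5.60. The private return per contributed unit (0.8000) is below 1, so free-riding is indeed the best response regardless of what the others do.

5.60 dollars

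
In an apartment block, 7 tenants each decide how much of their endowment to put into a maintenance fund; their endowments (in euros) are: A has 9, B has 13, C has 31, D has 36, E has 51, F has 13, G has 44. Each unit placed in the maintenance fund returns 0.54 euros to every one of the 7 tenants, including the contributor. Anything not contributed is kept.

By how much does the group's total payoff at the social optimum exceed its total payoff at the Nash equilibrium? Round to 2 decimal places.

547.66 euros

The private return per contributed unit is 0.54 < 1 for everyone, so the Nash equilibrium is zero contribution and the group total is Σ E_j = 9 + 13 + 31 + 36 + 51 + 13 + 44 = 197.
Each contributed unit returns 3.780 to the group, so the social optimum is full contribution by everyone: group total = 3.780 × 197 = 744.66.
Efficiency loss = (3.780 − 1) × 197 = 547.66.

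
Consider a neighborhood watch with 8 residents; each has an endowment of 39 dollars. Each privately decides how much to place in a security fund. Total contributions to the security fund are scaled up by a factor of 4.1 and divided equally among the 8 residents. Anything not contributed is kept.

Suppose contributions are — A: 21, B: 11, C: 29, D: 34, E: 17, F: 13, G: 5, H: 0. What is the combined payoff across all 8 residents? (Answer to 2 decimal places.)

Total contributed: 21 + 11 + 29 + 34 + 17 + 13 + 5 + 0 = 130; total kept: 8 × 39 − 130 = 182.
The security fund pays out 4.1 × 130 = 533.00 in aggregate.
Group total = 182 + 533.00 = 715.00.

715.00 dollars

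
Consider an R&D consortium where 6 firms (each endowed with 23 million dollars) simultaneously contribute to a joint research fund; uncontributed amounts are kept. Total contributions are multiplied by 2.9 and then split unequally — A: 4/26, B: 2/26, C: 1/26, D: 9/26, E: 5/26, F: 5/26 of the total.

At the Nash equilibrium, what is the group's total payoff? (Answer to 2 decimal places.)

181.70 million dollars

For player j, contributing a unit is worthwhile iff 2.9 × (j's share) ≥ 1, i.e. iff j's share is at least 0.3448.
Only D (9/26) clears that bar, contributing 23; the remaining 5 contribute 0. Total contributed: 23.
The joint research fund pays out 2.9 × 23 = 66.70 in total (split across the unequal shares, but the aggregate is all that matters for the group sum).
The 5 free-riders keep 23 each, adding 115. Group total = 115 + 66.70 = 181.70.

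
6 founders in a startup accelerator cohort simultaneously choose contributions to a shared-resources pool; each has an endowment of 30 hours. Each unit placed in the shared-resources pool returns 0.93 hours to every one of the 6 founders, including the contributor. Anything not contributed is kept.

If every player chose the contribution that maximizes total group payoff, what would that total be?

Each contributed unit returns 5.580 to the group as a whole (0.93 to each of 6 players), which exceeds 1, so the social optimum is full contribution: group total = 5.580 × 180 = 1004.40.

1004.40 hours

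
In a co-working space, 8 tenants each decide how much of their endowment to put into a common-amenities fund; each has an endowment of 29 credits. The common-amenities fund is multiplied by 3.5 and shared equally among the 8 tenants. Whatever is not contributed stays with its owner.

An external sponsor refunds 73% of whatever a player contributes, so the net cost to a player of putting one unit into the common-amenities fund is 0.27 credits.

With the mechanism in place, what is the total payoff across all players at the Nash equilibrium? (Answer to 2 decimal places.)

981.36 credits

Under the mechanism each unit contributed yields (3.5/8) / 0.27 = 1.6204 back to its contributor per unit of net cost, which exceeds 1, making full contribution the dominant choice for everyone.
So the Nash equilibrium is full contribution by all 8; the group earns 8 × (29 × 0.73 + 3.5 × 29) = 981.36.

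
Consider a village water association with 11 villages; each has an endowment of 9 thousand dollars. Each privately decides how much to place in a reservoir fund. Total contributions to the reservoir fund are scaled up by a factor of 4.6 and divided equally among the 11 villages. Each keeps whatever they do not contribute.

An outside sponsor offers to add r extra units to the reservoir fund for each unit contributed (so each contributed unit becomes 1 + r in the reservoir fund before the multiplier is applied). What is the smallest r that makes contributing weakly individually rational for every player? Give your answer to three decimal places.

With matching at rate r, one contributed unit becomes (1 + r) in the reservoir fund and returns 4.6 × (1 + r) / 11 to the contributor.
Setting this equal to 1: 1 + r = 11/4.6 = 2.3913.
So the minimum matching rate is r = 2.3913 − 1 = 1.391.

1.391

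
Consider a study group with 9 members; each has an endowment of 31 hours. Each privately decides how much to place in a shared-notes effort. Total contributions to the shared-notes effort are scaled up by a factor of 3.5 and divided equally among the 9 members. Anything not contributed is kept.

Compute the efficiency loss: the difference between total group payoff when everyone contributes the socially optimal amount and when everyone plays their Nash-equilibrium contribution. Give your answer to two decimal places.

697.50 hours

Each contributed unit returns 3.5/9 = 0.3889 to its contributor — below 1 — so contributing 0 is dominant for every player. At the Nash equilibrium everyone keeps their 31, and the group total is 9 × 31 = 279.
Each contributed unit returns 3.500 to the group as a whole (0.3889 to each of 9 players), which exceeds 1, so the social optimum is full contribution: group total = 3.500 × 279 = 976.50.
Efficiency loss = 976.50 − 279 = 697.50.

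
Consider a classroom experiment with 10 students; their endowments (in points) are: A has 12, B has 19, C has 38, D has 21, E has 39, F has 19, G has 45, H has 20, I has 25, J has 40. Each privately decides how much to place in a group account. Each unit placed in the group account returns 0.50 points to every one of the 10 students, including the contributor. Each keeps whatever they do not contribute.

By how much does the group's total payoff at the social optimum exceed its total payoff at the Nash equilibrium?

The private return per contributed unit is 0.50 < 1 for everyone, so the Nash equilibrium is zero contribution and the group total is Σ E_j = 12 + 19 + 38 + 21 + 39 + 19 + 45 + 20 + 25 + 40 = 278.
Each contributed unit returns 5.000 to the group, so the social optimum is full contribution by everyone: group total = 5.000 × 278 = 1390.00.
Efficiency loss = (5.000 − 1) × 278 = 1112.00.

1112.00 points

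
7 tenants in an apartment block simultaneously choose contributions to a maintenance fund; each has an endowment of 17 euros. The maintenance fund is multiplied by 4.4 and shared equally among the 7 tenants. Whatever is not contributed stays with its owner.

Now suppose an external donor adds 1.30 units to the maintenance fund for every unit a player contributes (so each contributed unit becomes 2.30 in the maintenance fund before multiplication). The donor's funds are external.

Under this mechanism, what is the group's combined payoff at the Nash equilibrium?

1204.28 euros

The effective private return per unit is now 4.4 × 2.30 / 7 = 1.4457 > 1, so every player's dominant strategy flips to full contribution.
At the Nash equilibrium everyone contributes 17. Group total payoff = 4.4 × 2.30 × 119 = 1204.28.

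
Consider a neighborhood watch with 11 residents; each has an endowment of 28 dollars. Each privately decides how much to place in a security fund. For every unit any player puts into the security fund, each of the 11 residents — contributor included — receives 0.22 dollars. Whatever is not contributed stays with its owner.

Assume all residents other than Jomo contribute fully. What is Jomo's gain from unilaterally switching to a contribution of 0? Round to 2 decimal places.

21.84 dollars

Switching from a contribution of 28 to 0 lets Jomo keep an extra 28 dollars, but lowers the security fund by 28, which costs Jomo their own share of that drop: 0.22 × 28 = 6.16.
Net gain = 28 − 6.16 = 21.84. The private return per contributed unit (0.22) is below 1, so free-riding is indeed the best response regardless of what the others do.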